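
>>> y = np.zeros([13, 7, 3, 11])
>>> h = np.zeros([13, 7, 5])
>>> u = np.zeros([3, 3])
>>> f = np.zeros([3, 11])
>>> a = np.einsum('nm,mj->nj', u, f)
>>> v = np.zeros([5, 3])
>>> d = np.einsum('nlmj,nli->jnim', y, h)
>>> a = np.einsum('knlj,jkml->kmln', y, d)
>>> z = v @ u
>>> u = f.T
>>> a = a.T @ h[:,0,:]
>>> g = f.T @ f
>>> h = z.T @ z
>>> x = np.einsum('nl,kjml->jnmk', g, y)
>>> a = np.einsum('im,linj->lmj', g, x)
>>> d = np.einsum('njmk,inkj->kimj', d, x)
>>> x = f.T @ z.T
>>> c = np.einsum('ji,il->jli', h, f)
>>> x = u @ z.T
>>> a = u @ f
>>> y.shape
(13, 7, 3, 11)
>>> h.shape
(3, 3)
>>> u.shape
(11, 3)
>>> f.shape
(3, 11)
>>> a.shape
(11, 11)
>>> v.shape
(5, 3)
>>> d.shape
(3, 7, 5, 13)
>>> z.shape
(5, 3)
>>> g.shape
(11, 11)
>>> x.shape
(11, 5)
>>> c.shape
(3, 11, 3)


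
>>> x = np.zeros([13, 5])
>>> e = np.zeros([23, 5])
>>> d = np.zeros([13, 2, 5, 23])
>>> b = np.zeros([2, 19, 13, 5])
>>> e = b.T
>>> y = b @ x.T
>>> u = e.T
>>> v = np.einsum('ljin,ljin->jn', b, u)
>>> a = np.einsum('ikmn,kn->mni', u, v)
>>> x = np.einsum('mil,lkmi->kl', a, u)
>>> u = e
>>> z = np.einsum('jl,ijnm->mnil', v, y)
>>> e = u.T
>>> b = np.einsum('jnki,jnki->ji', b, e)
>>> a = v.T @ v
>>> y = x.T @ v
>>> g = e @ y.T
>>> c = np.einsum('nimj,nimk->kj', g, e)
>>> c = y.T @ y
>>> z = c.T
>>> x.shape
(19, 2)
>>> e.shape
(2, 19, 13, 5)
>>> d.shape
(13, 2, 5, 23)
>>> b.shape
(2, 5)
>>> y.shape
(2, 5)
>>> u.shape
(5, 13, 19, 2)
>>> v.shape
(19, 5)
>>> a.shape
(5, 5)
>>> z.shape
(5, 5)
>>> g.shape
(2, 19, 13, 2)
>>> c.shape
(5, 5)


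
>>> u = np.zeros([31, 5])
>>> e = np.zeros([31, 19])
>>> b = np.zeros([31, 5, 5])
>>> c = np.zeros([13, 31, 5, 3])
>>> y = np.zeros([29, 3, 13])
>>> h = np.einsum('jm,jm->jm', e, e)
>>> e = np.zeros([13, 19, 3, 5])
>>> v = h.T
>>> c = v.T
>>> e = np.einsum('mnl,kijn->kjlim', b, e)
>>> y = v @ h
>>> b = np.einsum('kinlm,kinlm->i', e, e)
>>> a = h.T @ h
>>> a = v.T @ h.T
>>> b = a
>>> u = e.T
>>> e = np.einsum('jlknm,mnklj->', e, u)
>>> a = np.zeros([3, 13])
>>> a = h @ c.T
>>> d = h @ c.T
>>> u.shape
(31, 19, 5, 3, 13)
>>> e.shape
()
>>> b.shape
(31, 31)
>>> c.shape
(31, 19)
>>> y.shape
(19, 19)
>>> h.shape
(31, 19)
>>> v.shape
(19, 31)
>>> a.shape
(31, 31)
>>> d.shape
(31, 31)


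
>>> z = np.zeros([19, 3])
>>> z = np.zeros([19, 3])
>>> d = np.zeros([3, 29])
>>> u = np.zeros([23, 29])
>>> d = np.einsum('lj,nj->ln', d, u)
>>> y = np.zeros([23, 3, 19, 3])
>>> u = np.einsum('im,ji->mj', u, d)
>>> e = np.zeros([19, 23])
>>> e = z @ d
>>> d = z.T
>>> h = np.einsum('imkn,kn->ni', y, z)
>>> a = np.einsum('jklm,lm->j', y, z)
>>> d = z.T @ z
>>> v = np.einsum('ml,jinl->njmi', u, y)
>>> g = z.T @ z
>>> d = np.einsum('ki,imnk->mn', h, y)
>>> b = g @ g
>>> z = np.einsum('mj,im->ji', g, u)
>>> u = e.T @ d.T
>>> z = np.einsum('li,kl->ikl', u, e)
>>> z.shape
(3, 19, 23)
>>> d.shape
(3, 19)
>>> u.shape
(23, 3)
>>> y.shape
(23, 3, 19, 3)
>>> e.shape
(19, 23)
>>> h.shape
(3, 23)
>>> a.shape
(23,)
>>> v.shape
(19, 23, 29, 3)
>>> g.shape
(3, 3)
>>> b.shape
(3, 3)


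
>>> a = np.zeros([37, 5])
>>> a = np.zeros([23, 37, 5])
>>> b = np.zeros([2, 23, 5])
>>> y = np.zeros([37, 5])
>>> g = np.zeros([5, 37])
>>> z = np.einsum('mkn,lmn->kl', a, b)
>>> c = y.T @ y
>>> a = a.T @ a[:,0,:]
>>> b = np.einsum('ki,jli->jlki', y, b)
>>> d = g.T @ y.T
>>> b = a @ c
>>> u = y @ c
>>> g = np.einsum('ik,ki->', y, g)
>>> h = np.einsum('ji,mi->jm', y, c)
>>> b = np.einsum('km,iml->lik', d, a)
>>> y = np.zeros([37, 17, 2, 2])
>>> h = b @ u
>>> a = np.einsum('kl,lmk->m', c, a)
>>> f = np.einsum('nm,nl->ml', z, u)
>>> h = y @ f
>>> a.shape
(37,)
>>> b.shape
(5, 5, 37)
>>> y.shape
(37, 17, 2, 2)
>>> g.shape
()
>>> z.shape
(37, 2)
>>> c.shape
(5, 5)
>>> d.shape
(37, 37)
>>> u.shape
(37, 5)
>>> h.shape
(37, 17, 2, 5)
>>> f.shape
(2, 5)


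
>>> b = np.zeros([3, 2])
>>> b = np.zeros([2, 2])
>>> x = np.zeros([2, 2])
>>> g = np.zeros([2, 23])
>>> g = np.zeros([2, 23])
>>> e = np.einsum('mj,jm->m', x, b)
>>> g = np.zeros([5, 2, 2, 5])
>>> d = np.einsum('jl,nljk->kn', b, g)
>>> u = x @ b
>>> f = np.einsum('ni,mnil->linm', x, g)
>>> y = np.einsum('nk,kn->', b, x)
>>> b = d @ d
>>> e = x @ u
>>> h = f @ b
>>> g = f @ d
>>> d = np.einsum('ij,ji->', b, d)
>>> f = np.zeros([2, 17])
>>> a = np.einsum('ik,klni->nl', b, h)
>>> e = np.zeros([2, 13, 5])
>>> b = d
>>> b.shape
()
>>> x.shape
(2, 2)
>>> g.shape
(5, 2, 2, 5)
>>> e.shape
(2, 13, 5)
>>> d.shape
()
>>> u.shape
(2, 2)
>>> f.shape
(2, 17)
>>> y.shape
()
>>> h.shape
(5, 2, 2, 5)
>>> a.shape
(2, 2)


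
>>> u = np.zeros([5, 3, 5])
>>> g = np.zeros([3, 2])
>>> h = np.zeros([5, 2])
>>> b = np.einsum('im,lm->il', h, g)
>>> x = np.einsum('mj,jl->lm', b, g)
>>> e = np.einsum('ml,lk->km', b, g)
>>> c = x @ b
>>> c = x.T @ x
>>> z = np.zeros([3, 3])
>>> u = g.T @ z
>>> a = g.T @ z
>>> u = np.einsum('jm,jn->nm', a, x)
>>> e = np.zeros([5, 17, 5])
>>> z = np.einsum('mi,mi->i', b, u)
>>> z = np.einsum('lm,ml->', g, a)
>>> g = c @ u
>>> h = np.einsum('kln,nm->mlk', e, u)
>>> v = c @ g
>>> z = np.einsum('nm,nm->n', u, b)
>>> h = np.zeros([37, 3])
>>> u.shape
(5, 3)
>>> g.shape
(5, 3)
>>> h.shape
(37, 3)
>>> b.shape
(5, 3)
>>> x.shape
(2, 5)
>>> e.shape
(5, 17, 5)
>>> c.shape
(5, 5)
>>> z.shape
(5,)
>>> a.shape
(2, 3)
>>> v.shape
(5, 3)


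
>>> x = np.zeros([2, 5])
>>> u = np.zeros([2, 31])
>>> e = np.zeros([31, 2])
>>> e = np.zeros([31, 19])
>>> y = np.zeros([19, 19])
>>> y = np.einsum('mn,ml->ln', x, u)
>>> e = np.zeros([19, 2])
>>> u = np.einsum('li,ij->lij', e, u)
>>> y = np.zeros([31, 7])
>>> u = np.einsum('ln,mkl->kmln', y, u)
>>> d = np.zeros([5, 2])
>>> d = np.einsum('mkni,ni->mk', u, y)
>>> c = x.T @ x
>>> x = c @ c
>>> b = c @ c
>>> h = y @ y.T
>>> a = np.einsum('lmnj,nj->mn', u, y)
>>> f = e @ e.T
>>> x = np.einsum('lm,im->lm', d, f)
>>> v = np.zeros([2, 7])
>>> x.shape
(2, 19)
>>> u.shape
(2, 19, 31, 7)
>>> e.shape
(19, 2)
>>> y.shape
(31, 7)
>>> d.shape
(2, 19)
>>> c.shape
(5, 5)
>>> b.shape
(5, 5)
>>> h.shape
(31, 31)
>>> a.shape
(19, 31)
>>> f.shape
(19, 19)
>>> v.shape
(2, 7)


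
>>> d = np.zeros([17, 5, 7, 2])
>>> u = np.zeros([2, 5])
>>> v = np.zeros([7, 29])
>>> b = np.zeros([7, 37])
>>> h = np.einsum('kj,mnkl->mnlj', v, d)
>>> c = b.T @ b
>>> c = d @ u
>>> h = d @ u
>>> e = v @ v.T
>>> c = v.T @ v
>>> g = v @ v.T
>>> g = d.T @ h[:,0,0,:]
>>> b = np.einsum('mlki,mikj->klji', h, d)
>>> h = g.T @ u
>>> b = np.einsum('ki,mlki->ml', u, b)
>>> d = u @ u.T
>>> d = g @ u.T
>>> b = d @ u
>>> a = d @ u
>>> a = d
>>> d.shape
(2, 7, 5, 2)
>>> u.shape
(2, 5)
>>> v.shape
(7, 29)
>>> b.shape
(2, 7, 5, 5)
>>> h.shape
(5, 5, 7, 5)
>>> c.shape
(29, 29)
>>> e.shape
(7, 7)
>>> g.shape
(2, 7, 5, 5)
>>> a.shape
(2, 7, 5, 2)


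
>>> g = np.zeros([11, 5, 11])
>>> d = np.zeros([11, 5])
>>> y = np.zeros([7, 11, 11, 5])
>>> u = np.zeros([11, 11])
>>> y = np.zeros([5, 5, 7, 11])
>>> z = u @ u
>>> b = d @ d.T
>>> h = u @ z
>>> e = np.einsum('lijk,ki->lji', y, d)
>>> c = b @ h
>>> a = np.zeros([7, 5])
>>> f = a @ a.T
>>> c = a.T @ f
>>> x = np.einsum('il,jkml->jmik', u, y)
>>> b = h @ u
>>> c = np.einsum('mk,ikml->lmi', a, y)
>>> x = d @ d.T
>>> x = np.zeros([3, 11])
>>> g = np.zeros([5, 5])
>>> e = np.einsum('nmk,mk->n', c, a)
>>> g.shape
(5, 5)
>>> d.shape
(11, 5)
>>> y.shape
(5, 5, 7, 11)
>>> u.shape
(11, 11)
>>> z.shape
(11, 11)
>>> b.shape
(11, 11)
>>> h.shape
(11, 11)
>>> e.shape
(11,)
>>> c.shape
(11, 7, 5)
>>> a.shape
(7, 5)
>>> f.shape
(7, 7)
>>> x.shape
(3, 11)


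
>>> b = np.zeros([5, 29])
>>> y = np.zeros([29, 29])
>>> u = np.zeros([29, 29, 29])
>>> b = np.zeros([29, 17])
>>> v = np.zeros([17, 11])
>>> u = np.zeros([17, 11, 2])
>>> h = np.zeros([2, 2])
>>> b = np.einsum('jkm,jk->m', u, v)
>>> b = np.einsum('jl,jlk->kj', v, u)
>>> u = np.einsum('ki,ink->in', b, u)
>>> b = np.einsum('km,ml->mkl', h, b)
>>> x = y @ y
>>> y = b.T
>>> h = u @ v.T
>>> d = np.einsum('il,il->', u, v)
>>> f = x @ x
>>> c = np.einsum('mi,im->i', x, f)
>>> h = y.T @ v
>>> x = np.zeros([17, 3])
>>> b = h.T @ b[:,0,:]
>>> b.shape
(11, 2, 17)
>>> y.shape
(17, 2, 2)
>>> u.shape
(17, 11)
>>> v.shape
(17, 11)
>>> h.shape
(2, 2, 11)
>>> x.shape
(17, 3)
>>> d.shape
()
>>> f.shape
(29, 29)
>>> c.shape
(29,)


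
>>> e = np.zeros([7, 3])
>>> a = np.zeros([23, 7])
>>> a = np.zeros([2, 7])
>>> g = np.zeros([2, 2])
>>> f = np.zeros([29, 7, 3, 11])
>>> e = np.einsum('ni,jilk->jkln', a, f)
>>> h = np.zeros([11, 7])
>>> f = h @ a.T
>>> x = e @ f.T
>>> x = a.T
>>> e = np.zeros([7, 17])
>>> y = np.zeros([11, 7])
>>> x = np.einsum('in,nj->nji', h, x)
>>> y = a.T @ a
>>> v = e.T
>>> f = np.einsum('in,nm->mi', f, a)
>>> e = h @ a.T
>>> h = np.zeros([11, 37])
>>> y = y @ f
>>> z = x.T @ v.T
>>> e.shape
(11, 2)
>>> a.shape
(2, 7)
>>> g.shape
(2, 2)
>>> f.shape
(7, 11)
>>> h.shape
(11, 37)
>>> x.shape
(7, 2, 11)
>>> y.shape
(7, 11)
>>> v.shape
(17, 7)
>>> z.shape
(11, 2, 17)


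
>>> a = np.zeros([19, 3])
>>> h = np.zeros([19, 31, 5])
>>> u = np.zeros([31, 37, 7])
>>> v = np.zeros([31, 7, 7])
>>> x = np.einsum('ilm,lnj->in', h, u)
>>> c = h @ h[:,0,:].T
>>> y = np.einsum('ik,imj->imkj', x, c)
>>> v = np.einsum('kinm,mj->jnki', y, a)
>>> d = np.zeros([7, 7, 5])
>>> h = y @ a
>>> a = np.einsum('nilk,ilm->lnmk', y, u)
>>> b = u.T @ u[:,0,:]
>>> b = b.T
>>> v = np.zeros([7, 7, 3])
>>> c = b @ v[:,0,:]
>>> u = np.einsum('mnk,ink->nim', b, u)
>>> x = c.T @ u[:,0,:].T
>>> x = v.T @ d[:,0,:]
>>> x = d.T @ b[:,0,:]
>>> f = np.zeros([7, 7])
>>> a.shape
(37, 19, 7, 19)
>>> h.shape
(19, 31, 37, 3)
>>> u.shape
(37, 31, 7)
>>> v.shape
(7, 7, 3)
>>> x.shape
(5, 7, 7)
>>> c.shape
(7, 37, 3)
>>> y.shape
(19, 31, 37, 19)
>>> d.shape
(7, 7, 5)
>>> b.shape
(7, 37, 7)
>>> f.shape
(7, 7)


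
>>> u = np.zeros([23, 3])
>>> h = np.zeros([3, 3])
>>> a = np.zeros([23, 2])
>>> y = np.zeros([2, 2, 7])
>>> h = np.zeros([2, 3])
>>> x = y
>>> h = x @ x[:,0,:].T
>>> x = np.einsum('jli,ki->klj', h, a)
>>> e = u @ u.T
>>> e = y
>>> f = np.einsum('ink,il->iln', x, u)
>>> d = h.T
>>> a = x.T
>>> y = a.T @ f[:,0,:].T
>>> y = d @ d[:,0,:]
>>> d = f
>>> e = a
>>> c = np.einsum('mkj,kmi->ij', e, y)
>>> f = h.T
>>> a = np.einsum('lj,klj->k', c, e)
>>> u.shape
(23, 3)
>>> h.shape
(2, 2, 2)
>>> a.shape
(2,)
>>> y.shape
(2, 2, 2)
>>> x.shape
(23, 2, 2)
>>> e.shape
(2, 2, 23)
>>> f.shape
(2, 2, 2)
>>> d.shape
(23, 3, 2)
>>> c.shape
(2, 23)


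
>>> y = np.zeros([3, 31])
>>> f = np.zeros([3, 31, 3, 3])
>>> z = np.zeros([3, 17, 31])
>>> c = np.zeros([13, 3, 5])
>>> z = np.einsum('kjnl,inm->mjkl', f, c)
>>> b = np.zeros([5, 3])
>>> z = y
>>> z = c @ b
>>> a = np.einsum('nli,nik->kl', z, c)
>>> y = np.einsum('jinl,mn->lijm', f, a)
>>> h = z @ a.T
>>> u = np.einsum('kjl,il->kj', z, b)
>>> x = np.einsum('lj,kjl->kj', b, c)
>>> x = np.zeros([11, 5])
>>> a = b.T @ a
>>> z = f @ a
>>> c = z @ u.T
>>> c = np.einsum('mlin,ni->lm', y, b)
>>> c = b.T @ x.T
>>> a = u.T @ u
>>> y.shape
(3, 31, 3, 5)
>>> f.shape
(3, 31, 3, 3)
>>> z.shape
(3, 31, 3, 3)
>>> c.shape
(3, 11)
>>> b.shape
(5, 3)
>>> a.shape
(3, 3)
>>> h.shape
(13, 3, 5)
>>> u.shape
(13, 3)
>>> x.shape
(11, 5)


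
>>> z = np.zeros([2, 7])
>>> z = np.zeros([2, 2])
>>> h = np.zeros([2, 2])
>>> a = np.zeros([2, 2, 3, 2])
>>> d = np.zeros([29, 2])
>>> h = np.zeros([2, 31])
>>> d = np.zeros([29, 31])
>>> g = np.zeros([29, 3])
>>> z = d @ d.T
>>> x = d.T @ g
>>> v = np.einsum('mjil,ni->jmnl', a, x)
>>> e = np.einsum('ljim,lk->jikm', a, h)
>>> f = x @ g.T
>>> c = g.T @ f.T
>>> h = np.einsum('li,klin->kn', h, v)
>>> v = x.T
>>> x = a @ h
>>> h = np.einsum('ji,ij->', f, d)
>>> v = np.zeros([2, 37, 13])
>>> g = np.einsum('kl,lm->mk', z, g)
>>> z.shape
(29, 29)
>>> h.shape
()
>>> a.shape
(2, 2, 3, 2)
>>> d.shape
(29, 31)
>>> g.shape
(3, 29)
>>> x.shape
(2, 2, 3, 2)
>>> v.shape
(2, 37, 13)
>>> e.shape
(2, 3, 31, 2)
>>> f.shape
(31, 29)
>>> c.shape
(3, 31)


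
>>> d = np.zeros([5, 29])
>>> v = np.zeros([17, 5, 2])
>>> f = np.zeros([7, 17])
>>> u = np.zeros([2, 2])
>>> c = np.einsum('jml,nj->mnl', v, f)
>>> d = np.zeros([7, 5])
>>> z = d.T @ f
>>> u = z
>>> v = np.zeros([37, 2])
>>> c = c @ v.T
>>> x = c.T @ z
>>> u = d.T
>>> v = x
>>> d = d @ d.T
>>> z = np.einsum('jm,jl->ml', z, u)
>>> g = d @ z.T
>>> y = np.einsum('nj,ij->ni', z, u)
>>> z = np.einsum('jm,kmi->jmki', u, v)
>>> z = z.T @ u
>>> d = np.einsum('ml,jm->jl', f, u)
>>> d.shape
(5, 17)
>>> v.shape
(37, 7, 17)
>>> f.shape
(7, 17)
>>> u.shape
(5, 7)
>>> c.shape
(5, 7, 37)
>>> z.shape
(17, 37, 7, 7)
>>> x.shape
(37, 7, 17)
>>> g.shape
(7, 17)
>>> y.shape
(17, 5)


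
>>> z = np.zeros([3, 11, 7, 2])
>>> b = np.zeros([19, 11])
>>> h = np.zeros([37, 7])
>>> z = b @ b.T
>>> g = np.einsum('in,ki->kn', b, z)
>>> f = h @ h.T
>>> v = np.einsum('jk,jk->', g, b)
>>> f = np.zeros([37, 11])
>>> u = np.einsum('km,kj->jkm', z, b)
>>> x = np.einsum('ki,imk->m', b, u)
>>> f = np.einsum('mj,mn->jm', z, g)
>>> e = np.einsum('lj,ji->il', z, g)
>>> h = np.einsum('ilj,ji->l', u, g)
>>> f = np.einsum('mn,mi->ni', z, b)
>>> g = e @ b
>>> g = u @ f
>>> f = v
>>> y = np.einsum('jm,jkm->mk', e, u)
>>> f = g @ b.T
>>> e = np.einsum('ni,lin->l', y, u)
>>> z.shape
(19, 19)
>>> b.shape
(19, 11)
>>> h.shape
(19,)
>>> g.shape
(11, 19, 11)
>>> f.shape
(11, 19, 19)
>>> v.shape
()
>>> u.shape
(11, 19, 19)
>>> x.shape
(19,)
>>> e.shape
(11,)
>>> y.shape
(19, 19)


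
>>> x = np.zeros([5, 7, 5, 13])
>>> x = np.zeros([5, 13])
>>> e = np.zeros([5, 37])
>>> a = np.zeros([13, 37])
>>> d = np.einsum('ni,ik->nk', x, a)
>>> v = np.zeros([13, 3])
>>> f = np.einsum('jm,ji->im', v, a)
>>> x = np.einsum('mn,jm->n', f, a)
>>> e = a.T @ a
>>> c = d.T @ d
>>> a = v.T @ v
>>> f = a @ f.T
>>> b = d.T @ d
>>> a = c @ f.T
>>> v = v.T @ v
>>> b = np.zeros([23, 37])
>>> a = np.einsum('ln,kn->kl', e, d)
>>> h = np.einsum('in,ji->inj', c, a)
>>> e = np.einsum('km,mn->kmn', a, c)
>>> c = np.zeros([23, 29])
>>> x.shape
(3,)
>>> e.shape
(5, 37, 37)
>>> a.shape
(5, 37)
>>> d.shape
(5, 37)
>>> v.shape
(3, 3)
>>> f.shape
(3, 37)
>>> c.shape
(23, 29)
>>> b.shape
(23, 37)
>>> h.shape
(37, 37, 5)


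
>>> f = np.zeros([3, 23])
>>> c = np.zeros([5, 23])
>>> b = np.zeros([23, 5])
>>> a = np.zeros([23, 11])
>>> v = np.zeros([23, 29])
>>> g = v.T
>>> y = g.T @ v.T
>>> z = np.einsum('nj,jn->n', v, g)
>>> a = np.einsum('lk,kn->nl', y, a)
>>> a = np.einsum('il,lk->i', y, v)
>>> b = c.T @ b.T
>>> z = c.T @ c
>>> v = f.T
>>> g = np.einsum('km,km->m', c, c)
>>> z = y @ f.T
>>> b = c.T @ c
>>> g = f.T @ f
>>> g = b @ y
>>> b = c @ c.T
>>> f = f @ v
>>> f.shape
(3, 3)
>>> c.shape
(5, 23)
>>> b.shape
(5, 5)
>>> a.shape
(23,)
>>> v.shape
(23, 3)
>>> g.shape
(23, 23)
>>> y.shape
(23, 23)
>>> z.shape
(23, 3)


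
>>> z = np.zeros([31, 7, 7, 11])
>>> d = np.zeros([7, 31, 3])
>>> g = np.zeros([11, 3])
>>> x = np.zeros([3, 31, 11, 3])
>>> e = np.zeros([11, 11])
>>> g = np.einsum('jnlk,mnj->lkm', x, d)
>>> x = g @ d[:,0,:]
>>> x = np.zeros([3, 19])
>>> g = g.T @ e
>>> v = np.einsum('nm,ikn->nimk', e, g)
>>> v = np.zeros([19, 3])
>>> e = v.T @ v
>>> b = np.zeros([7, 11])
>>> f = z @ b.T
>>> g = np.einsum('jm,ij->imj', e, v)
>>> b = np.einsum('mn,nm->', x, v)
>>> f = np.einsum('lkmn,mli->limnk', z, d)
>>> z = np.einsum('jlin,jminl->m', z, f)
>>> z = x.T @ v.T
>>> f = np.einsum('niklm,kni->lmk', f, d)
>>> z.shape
(19, 19)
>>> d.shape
(7, 31, 3)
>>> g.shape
(19, 3, 3)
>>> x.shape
(3, 19)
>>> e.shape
(3, 3)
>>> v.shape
(19, 3)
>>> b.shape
()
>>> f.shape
(11, 7, 7)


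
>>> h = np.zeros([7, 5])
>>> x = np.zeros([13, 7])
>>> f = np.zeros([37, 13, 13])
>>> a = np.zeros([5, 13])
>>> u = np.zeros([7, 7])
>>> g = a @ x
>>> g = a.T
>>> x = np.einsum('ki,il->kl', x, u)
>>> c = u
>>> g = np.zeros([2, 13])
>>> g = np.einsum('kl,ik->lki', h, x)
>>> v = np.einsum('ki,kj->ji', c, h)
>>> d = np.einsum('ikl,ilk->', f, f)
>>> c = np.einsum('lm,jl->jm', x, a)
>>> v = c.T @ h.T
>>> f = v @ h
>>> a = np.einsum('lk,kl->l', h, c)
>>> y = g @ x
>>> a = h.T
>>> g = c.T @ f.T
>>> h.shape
(7, 5)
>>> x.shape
(13, 7)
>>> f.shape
(7, 5)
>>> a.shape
(5, 7)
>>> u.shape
(7, 7)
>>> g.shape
(7, 7)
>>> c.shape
(5, 7)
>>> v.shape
(7, 7)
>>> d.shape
()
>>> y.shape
(5, 7, 7)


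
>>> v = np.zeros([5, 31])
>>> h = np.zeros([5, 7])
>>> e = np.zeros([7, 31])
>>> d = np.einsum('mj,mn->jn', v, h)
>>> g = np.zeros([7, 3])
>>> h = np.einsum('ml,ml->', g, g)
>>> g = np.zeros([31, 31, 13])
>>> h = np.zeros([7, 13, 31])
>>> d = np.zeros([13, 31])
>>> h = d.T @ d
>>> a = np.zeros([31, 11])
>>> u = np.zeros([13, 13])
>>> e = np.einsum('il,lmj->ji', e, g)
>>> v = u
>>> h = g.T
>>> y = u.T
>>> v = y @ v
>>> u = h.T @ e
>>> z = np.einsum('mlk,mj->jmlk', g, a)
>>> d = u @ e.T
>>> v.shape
(13, 13)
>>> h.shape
(13, 31, 31)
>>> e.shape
(13, 7)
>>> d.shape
(31, 31, 13)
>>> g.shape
(31, 31, 13)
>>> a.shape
(31, 11)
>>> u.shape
(31, 31, 7)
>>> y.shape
(13, 13)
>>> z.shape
(11, 31, 31, 13)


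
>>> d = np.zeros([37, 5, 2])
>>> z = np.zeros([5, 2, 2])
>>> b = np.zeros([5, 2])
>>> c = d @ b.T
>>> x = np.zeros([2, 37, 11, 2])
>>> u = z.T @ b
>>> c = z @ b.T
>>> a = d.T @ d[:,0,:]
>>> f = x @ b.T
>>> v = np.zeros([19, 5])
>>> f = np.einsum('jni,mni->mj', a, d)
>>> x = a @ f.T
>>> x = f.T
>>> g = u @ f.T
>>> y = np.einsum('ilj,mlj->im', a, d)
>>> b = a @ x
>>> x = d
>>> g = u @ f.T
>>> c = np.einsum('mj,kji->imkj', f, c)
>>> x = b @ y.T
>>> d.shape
(37, 5, 2)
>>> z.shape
(5, 2, 2)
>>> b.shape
(2, 5, 37)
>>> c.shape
(5, 37, 5, 2)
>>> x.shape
(2, 5, 2)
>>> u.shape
(2, 2, 2)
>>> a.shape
(2, 5, 2)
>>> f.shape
(37, 2)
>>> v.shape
(19, 5)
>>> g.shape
(2, 2, 37)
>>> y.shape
(2, 37)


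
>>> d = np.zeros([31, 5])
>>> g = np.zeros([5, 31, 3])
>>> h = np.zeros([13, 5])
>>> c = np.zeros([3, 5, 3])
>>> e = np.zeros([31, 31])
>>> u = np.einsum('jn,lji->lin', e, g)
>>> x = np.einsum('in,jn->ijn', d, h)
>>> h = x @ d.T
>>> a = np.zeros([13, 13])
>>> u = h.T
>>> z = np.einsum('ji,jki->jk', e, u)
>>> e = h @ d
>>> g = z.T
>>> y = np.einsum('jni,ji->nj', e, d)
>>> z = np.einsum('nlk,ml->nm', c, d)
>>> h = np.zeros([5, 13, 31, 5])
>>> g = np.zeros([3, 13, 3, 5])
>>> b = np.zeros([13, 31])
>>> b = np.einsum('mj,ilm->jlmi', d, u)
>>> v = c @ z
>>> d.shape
(31, 5)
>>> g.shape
(3, 13, 3, 5)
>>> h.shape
(5, 13, 31, 5)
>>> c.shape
(3, 5, 3)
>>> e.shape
(31, 13, 5)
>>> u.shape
(31, 13, 31)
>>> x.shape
(31, 13, 5)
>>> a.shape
(13, 13)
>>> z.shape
(3, 31)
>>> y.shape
(13, 31)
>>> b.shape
(5, 13, 31, 31)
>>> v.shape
(3, 5, 31)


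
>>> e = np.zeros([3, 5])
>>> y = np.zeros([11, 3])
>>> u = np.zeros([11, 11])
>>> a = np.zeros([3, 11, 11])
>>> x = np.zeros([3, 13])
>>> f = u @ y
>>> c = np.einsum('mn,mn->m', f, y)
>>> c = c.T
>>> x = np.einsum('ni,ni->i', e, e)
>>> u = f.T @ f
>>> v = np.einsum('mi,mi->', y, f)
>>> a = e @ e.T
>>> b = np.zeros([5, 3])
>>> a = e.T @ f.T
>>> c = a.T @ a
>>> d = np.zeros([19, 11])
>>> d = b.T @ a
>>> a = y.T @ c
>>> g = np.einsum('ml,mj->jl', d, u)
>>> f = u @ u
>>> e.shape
(3, 5)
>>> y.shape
(11, 3)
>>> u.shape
(3, 3)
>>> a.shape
(3, 11)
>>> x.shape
(5,)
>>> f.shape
(3, 3)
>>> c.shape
(11, 11)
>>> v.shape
()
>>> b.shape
(5, 3)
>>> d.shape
(3, 11)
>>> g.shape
(3, 11)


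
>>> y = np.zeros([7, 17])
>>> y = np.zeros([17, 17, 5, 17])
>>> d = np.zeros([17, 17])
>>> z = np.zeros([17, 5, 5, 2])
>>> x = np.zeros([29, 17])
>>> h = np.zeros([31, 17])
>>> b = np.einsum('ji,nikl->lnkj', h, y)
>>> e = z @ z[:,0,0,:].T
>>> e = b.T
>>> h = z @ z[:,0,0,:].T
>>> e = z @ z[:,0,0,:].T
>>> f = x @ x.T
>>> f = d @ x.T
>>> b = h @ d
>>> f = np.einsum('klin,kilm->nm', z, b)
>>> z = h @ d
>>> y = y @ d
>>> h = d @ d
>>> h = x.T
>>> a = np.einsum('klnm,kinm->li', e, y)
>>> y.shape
(17, 17, 5, 17)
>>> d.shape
(17, 17)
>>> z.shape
(17, 5, 5, 17)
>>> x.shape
(29, 17)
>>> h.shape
(17, 29)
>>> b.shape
(17, 5, 5, 17)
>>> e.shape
(17, 5, 5, 17)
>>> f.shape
(2, 17)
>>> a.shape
(5, 17)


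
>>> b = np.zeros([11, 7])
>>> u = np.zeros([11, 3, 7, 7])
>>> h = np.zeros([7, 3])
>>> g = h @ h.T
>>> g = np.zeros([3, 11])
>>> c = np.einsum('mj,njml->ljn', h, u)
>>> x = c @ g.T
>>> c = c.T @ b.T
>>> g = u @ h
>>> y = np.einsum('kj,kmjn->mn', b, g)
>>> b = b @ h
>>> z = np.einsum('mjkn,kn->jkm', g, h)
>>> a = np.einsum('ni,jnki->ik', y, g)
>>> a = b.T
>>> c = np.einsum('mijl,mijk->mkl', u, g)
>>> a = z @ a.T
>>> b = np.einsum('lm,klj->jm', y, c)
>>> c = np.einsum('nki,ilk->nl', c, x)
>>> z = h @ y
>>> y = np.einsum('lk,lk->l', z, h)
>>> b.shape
(7, 3)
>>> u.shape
(11, 3, 7, 7)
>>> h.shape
(7, 3)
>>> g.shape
(11, 3, 7, 3)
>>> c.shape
(11, 3)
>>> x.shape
(7, 3, 3)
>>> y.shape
(7,)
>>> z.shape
(7, 3)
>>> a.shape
(3, 7, 3)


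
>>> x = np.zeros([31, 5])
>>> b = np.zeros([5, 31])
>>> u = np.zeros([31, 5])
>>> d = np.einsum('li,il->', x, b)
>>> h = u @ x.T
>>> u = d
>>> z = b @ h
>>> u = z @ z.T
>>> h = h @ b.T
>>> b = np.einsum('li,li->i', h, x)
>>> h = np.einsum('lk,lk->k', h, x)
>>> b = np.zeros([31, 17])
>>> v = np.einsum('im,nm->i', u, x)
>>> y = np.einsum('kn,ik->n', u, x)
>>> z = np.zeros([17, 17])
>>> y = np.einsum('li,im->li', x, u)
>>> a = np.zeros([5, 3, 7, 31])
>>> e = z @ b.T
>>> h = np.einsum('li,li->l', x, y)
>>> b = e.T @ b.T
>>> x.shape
(31, 5)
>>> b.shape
(31, 31)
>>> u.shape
(5, 5)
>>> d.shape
()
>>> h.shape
(31,)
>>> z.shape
(17, 17)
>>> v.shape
(5,)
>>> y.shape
(31, 5)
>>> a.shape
(5, 3, 7, 31)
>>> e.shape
(17, 31)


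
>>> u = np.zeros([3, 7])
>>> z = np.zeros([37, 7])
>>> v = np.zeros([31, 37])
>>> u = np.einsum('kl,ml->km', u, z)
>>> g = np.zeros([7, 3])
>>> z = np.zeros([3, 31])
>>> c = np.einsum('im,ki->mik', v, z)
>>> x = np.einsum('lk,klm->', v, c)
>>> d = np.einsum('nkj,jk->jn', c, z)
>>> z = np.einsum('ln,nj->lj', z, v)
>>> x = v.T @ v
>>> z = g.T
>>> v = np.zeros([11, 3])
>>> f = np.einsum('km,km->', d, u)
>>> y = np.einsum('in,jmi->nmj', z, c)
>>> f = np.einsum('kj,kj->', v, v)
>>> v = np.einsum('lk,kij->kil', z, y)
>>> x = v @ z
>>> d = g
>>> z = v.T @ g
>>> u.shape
(3, 37)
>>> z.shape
(3, 31, 3)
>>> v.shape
(7, 31, 3)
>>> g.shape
(7, 3)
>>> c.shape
(37, 31, 3)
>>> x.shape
(7, 31, 7)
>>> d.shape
(7, 3)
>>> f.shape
()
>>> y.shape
(7, 31, 37)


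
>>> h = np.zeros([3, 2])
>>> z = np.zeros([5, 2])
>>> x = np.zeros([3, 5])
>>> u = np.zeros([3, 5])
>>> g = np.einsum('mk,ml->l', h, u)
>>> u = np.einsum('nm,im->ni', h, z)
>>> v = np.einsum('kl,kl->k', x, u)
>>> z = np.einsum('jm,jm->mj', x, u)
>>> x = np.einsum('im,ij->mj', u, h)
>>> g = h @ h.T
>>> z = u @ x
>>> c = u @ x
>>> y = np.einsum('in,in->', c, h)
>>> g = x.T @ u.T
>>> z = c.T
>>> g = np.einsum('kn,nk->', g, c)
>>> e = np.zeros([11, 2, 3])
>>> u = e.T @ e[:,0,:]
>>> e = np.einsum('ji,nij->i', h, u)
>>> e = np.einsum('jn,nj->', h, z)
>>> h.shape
(3, 2)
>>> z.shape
(2, 3)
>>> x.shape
(5, 2)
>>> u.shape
(3, 2, 3)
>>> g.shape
()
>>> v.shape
(3,)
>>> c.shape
(3, 2)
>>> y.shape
()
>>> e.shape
()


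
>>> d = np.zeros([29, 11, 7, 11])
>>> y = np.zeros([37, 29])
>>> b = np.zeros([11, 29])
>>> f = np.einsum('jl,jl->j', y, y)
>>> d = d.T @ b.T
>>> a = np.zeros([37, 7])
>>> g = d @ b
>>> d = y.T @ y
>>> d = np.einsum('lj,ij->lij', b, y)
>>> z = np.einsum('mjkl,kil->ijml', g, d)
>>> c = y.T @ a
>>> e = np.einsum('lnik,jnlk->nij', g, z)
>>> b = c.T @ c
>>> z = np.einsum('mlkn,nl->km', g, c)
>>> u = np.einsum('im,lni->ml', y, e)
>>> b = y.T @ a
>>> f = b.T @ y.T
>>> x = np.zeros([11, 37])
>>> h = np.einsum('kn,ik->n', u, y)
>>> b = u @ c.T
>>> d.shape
(11, 37, 29)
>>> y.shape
(37, 29)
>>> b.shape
(29, 29)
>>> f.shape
(7, 37)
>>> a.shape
(37, 7)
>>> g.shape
(11, 7, 11, 29)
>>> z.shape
(11, 11)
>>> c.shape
(29, 7)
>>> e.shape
(7, 11, 37)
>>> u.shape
(29, 7)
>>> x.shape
(11, 37)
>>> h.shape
(7,)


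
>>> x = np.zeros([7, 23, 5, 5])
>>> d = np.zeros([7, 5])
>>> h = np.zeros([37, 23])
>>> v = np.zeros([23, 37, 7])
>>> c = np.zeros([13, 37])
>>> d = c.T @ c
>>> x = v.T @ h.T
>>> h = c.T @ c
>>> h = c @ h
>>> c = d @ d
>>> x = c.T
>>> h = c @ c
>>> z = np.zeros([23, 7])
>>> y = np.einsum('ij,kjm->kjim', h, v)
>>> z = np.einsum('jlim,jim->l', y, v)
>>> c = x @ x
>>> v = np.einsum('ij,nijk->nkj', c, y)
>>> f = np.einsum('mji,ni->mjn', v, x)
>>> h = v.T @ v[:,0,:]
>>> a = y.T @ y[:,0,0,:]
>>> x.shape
(37, 37)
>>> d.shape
(37, 37)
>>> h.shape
(37, 7, 37)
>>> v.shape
(23, 7, 37)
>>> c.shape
(37, 37)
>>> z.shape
(37,)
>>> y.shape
(23, 37, 37, 7)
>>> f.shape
(23, 7, 37)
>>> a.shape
(7, 37, 37, 7)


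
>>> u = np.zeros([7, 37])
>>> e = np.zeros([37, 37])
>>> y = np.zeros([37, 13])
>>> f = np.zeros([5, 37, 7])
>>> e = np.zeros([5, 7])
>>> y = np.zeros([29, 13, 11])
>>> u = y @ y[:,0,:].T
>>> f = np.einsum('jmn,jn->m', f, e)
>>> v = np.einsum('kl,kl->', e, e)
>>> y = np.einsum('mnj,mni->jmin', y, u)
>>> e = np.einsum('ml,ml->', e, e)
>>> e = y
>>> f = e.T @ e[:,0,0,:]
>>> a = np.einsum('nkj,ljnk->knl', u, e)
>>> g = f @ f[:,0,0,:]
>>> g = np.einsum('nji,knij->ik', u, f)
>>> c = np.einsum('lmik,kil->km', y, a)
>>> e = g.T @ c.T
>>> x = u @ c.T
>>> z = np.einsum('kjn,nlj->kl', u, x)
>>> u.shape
(29, 13, 29)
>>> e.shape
(13, 13)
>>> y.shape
(11, 29, 29, 13)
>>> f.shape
(13, 29, 29, 13)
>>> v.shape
()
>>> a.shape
(13, 29, 11)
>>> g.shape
(29, 13)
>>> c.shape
(13, 29)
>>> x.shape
(29, 13, 13)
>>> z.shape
(29, 13)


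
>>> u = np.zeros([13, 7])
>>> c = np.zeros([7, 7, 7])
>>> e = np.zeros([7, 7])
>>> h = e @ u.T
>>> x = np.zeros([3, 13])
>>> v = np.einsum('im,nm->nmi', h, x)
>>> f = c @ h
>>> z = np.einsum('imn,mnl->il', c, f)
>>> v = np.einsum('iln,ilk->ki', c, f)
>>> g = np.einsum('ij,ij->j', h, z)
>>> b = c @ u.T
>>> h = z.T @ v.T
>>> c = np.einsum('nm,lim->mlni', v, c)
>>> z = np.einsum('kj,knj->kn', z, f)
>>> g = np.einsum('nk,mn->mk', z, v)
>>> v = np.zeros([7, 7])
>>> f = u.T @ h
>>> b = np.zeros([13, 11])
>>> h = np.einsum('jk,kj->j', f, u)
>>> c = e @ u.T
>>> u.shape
(13, 7)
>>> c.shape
(7, 13)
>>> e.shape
(7, 7)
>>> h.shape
(7,)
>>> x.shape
(3, 13)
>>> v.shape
(7, 7)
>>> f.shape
(7, 13)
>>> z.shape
(7, 7)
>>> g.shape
(13, 7)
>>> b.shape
(13, 11)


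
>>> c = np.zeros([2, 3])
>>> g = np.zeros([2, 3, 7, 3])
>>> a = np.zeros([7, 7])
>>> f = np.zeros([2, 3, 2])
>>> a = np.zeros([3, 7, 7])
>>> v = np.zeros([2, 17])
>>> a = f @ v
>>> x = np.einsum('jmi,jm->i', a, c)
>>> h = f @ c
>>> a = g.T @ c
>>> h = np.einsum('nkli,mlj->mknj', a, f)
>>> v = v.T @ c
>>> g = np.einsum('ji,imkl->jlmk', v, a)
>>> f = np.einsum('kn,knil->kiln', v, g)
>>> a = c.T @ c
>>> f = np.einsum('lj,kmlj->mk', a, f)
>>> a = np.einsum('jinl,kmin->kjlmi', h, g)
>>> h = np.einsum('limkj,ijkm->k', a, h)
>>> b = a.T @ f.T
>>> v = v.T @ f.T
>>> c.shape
(2, 3)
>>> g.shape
(17, 3, 7, 3)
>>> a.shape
(17, 2, 2, 3, 7)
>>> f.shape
(7, 17)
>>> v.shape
(3, 7)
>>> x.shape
(17,)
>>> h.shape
(3,)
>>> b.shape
(7, 3, 2, 2, 7)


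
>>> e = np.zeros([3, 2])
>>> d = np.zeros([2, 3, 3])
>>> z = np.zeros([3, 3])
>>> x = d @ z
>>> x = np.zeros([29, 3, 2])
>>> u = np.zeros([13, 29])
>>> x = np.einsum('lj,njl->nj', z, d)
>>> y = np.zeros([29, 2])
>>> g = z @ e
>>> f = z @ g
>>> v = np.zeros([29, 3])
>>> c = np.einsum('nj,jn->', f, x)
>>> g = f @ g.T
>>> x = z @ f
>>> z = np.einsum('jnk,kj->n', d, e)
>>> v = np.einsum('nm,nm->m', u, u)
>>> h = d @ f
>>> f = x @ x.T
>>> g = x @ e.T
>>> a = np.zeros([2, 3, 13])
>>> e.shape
(3, 2)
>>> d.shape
(2, 3, 3)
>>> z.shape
(3,)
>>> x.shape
(3, 2)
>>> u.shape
(13, 29)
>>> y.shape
(29, 2)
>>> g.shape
(3, 3)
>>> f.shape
(3, 3)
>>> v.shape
(29,)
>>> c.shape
()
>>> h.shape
(2, 3, 2)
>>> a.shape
(2, 3, 13)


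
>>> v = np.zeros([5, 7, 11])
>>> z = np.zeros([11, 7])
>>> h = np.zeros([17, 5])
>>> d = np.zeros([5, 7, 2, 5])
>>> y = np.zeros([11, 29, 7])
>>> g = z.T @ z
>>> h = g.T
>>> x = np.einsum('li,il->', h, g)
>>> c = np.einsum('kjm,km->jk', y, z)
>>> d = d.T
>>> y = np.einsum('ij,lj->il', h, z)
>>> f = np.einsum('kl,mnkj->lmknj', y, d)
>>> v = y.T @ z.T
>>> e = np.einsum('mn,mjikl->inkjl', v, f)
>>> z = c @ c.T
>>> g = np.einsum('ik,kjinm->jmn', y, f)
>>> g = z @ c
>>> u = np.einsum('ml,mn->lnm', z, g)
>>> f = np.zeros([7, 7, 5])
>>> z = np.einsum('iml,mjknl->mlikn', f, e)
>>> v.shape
(11, 11)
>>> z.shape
(7, 5, 7, 2, 5)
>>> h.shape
(7, 7)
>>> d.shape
(5, 2, 7, 5)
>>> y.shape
(7, 11)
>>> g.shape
(29, 11)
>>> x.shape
()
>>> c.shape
(29, 11)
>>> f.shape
(7, 7, 5)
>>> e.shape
(7, 11, 2, 5, 5)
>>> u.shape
(29, 11, 29)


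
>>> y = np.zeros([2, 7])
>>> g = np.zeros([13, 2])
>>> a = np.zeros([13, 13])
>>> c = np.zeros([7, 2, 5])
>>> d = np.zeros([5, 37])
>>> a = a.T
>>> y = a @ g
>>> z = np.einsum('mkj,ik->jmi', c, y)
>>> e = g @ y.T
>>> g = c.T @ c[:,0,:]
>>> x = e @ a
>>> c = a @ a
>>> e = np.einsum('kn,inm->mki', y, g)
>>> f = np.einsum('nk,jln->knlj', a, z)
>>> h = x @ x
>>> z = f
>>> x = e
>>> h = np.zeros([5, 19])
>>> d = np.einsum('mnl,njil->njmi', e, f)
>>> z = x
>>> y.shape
(13, 2)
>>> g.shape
(5, 2, 5)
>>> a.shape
(13, 13)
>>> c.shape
(13, 13)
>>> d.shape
(13, 13, 5, 7)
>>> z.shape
(5, 13, 5)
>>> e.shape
(5, 13, 5)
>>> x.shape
(5, 13, 5)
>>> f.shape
(13, 13, 7, 5)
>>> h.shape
(5, 19)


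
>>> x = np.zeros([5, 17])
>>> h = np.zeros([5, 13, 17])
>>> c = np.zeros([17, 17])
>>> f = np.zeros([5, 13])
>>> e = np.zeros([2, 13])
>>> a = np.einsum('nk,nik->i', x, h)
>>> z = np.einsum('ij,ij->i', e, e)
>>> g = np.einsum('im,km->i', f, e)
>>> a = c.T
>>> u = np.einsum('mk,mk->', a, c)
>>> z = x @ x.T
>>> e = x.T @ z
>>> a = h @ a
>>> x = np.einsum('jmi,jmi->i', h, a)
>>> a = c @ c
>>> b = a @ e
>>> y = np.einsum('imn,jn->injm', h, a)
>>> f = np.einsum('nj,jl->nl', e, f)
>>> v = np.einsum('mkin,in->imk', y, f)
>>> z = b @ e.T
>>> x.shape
(17,)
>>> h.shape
(5, 13, 17)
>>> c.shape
(17, 17)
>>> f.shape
(17, 13)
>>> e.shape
(17, 5)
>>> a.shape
(17, 17)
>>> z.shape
(17, 17)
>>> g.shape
(5,)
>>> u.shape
()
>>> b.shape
(17, 5)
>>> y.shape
(5, 17, 17, 13)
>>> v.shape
(17, 5, 17)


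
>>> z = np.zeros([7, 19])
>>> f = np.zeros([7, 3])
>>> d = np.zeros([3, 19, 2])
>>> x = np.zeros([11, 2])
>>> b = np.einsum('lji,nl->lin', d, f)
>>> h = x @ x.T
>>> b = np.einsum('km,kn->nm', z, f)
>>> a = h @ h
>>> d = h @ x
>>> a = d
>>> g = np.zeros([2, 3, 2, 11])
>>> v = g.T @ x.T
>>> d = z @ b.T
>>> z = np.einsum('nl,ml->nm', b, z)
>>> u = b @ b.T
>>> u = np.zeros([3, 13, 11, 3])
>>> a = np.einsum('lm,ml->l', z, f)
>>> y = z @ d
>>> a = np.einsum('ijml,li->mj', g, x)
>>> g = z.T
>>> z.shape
(3, 7)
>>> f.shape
(7, 3)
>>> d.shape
(7, 3)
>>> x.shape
(11, 2)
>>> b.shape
(3, 19)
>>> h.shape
(11, 11)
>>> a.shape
(2, 3)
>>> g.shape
(7, 3)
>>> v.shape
(11, 2, 3, 11)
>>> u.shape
(3, 13, 11, 3)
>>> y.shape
(3, 3)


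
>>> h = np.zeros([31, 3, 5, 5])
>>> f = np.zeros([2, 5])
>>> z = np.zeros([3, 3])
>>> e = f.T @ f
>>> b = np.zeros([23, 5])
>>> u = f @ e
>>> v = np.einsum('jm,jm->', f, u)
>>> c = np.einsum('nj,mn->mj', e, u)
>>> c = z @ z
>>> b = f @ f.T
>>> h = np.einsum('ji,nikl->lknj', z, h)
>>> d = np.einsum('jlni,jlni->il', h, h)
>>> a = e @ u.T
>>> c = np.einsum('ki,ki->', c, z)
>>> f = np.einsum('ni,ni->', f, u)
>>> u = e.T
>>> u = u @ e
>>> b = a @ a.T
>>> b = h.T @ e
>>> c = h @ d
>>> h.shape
(5, 5, 31, 3)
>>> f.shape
()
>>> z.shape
(3, 3)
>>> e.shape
(5, 5)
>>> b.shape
(3, 31, 5, 5)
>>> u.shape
(5, 5)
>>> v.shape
()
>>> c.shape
(5, 5, 31, 5)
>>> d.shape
(3, 5)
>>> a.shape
(5, 2)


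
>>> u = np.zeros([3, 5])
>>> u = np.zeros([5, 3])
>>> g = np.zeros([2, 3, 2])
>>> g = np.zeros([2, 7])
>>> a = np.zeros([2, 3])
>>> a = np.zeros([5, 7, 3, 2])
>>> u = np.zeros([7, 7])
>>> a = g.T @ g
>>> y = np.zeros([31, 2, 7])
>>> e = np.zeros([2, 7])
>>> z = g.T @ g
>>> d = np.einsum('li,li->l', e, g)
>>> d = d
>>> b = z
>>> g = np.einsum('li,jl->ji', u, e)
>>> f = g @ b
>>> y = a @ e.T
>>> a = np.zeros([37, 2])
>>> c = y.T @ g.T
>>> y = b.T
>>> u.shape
(7, 7)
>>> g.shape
(2, 7)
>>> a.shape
(37, 2)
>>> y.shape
(7, 7)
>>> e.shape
(2, 7)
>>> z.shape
(7, 7)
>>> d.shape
(2,)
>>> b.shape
(7, 7)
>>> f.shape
(2, 7)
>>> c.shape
(2, 2)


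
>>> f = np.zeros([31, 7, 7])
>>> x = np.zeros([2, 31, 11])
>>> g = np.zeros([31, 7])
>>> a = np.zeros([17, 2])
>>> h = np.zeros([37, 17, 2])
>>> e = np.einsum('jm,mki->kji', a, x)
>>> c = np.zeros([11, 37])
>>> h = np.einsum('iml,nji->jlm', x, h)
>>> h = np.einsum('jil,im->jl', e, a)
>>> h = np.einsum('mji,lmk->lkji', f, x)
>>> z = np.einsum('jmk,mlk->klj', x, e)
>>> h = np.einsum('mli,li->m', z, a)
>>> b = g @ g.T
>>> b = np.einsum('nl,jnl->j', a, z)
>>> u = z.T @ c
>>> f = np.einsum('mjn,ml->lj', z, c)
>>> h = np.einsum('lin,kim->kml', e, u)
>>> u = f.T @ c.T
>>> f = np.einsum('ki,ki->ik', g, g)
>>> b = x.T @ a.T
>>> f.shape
(7, 31)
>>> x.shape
(2, 31, 11)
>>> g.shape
(31, 7)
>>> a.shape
(17, 2)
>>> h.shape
(2, 37, 31)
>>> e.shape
(31, 17, 11)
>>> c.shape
(11, 37)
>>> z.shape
(11, 17, 2)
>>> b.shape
(11, 31, 17)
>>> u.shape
(17, 11)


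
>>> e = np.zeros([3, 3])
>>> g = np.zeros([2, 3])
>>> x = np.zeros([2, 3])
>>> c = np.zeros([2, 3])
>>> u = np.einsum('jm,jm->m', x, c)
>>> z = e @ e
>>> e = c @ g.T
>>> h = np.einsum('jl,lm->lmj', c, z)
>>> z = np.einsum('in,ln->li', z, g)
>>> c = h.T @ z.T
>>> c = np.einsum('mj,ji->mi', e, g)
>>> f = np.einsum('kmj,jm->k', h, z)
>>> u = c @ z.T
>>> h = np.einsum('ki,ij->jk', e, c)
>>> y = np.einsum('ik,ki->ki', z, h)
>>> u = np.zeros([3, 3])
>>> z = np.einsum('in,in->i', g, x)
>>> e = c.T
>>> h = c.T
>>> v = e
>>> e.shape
(3, 2)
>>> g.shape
(2, 3)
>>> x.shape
(2, 3)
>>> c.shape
(2, 3)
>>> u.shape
(3, 3)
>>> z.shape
(2,)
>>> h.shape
(3, 2)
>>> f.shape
(3,)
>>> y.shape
(3, 2)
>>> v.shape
(3, 2)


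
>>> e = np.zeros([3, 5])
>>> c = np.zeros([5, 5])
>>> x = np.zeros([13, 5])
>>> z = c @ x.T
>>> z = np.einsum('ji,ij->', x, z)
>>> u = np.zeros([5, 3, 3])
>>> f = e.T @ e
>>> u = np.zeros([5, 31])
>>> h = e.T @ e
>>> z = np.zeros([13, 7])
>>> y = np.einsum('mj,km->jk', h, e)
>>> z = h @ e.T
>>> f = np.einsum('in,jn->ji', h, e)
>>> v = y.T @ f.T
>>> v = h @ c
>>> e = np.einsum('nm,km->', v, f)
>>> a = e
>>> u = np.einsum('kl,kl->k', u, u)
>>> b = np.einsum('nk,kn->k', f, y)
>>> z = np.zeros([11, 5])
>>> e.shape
()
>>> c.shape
(5, 5)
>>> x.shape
(13, 5)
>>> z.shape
(11, 5)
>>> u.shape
(5,)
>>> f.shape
(3, 5)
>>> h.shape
(5, 5)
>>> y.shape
(5, 3)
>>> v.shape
(5, 5)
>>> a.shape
()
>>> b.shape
(5,)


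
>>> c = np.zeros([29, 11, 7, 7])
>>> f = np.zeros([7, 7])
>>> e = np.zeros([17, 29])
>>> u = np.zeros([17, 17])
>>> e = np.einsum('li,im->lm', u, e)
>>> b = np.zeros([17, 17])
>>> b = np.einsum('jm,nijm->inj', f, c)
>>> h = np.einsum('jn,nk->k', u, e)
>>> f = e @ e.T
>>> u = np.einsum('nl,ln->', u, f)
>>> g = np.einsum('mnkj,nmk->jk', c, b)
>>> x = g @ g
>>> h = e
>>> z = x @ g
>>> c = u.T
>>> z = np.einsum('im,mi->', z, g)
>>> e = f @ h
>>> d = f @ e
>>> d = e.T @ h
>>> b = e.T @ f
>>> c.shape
()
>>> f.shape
(17, 17)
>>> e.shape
(17, 29)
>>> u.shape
()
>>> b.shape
(29, 17)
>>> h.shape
(17, 29)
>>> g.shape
(7, 7)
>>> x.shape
(7, 7)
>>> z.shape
()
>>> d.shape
(29, 29)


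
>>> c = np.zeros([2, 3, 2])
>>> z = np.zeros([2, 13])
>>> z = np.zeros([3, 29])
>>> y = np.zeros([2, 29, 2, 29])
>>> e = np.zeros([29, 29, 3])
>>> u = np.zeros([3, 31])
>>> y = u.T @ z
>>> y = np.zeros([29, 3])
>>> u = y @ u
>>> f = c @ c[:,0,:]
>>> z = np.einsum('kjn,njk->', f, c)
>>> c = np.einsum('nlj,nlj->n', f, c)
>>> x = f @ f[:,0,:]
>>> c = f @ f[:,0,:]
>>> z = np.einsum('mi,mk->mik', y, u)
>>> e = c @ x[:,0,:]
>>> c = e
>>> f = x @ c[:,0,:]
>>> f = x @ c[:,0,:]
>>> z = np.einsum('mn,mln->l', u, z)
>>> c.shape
(2, 3, 2)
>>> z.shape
(3,)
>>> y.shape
(29, 3)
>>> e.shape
(2, 3, 2)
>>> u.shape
(29, 31)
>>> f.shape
(2, 3, 2)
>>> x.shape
(2, 3, 2)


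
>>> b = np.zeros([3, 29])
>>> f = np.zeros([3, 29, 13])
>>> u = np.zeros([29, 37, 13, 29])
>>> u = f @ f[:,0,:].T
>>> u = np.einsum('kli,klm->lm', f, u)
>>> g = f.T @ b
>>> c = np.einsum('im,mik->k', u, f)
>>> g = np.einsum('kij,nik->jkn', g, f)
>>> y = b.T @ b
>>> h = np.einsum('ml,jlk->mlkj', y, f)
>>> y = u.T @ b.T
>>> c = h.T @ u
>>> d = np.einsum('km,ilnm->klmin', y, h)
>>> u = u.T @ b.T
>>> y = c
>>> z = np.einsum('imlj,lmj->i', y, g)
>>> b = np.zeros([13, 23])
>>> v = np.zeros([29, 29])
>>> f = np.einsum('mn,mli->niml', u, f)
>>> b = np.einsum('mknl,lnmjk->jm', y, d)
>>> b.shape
(29, 3)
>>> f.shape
(3, 13, 3, 29)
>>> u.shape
(3, 3)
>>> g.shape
(29, 13, 3)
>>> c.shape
(3, 13, 29, 3)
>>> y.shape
(3, 13, 29, 3)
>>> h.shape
(29, 29, 13, 3)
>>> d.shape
(3, 29, 3, 29, 13)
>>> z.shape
(3,)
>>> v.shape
(29, 29)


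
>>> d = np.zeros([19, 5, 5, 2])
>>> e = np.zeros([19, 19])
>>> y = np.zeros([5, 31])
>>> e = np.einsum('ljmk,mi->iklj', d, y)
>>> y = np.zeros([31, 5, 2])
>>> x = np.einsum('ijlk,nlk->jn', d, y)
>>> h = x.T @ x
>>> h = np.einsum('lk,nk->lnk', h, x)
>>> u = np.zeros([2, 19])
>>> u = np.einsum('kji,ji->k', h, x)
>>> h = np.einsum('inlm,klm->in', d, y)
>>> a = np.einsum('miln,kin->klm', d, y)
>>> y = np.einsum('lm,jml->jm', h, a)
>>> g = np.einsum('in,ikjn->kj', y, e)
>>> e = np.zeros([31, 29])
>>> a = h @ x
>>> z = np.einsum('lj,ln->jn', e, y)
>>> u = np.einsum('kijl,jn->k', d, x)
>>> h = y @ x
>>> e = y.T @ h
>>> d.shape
(19, 5, 5, 2)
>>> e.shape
(5, 31)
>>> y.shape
(31, 5)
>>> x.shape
(5, 31)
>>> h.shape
(31, 31)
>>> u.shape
(19,)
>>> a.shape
(19, 31)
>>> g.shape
(2, 19)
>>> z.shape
(29, 5)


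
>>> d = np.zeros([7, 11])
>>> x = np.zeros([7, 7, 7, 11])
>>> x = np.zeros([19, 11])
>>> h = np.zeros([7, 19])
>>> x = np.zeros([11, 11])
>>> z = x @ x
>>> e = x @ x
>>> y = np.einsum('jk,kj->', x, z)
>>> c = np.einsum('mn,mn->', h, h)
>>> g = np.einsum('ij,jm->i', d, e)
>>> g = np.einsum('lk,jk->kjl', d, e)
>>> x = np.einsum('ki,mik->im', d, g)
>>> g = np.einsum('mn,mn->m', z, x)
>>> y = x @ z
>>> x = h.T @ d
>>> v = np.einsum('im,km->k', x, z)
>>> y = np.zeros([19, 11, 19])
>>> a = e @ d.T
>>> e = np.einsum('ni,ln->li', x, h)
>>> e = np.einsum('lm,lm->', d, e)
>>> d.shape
(7, 11)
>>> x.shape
(19, 11)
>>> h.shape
(7, 19)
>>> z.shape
(11, 11)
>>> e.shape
()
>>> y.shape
(19, 11, 19)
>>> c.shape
()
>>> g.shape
(11,)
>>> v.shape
(11,)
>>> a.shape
(11, 7)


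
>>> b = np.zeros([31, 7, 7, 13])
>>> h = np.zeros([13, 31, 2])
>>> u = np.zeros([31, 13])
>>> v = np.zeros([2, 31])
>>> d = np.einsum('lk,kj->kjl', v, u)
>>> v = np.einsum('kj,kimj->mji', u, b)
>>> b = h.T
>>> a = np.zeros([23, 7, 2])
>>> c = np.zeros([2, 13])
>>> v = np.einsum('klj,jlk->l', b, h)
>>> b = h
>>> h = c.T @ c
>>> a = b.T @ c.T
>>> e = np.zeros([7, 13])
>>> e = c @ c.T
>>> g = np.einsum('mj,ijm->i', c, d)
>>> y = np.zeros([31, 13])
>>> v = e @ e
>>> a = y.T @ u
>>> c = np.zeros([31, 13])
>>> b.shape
(13, 31, 2)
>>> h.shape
(13, 13)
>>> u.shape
(31, 13)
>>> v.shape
(2, 2)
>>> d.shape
(31, 13, 2)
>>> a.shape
(13, 13)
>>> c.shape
(31, 13)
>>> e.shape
(2, 2)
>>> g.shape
(31,)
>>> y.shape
(31, 13)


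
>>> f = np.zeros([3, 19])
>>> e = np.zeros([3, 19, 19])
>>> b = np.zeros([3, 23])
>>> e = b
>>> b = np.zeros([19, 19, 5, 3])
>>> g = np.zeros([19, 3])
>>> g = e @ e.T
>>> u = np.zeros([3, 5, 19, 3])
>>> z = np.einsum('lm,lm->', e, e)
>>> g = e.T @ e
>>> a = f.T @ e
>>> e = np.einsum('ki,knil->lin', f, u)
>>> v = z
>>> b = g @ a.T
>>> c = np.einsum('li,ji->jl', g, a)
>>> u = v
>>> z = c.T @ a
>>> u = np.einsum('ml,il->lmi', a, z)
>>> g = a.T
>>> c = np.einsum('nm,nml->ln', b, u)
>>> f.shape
(3, 19)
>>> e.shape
(3, 19, 5)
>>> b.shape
(23, 19)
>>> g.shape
(23, 19)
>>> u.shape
(23, 19, 23)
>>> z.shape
(23, 23)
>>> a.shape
(19, 23)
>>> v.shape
()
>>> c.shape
(23, 23)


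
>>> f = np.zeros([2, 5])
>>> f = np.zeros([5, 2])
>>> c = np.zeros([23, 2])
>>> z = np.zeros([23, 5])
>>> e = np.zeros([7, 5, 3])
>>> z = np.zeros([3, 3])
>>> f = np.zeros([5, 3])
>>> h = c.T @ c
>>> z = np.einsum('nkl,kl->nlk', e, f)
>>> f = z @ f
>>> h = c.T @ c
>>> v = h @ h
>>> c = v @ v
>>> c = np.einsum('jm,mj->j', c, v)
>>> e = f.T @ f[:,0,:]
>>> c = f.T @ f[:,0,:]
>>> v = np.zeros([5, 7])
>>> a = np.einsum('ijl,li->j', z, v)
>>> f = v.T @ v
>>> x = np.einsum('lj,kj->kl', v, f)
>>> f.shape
(7, 7)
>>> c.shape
(3, 3, 3)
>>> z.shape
(7, 3, 5)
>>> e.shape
(3, 3, 3)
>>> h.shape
(2, 2)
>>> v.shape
(5, 7)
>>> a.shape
(3,)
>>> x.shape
(7, 5)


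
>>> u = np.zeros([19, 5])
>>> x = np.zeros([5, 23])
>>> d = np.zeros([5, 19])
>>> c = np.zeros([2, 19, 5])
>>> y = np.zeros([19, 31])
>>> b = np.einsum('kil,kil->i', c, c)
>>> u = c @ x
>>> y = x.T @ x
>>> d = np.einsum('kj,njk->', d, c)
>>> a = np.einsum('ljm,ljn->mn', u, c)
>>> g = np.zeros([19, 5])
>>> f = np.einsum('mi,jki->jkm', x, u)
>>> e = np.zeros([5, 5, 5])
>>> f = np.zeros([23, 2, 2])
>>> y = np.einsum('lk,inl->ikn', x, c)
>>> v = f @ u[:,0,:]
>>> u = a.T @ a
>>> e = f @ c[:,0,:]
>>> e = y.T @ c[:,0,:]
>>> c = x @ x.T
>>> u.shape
(5, 5)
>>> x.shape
(5, 23)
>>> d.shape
()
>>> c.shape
(5, 5)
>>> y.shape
(2, 23, 19)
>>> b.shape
(19,)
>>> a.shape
(23, 5)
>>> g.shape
(19, 5)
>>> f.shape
(23, 2, 2)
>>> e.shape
(19, 23, 5)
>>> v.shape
(23, 2, 23)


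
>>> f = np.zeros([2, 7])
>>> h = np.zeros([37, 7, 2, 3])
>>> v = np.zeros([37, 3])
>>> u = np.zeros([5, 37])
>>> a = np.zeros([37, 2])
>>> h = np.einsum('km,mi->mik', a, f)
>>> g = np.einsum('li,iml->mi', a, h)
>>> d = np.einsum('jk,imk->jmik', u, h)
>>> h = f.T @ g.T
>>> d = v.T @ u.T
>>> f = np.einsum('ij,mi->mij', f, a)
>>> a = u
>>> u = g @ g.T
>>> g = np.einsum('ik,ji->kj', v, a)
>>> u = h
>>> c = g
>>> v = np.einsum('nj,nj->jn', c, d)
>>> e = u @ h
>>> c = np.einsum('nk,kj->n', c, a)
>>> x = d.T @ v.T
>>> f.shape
(37, 2, 7)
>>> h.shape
(7, 7)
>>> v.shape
(5, 3)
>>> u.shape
(7, 7)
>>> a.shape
(5, 37)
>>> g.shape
(3, 5)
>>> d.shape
(3, 5)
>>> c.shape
(3,)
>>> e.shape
(7, 7)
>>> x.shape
(5, 5)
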